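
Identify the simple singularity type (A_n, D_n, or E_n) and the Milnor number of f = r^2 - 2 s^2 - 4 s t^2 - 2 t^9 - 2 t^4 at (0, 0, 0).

Type A_8, Milnor number mu = 8.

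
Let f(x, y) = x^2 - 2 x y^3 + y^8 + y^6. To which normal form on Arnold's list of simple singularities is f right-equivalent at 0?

The Hessian of f at 0 has rank 1. Corank 1: A-series; mu = 7 gives A_7.

A_7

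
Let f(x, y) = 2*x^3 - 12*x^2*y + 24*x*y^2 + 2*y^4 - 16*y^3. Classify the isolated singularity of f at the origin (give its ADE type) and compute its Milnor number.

Type E_{6}, Milnor number mu = 6.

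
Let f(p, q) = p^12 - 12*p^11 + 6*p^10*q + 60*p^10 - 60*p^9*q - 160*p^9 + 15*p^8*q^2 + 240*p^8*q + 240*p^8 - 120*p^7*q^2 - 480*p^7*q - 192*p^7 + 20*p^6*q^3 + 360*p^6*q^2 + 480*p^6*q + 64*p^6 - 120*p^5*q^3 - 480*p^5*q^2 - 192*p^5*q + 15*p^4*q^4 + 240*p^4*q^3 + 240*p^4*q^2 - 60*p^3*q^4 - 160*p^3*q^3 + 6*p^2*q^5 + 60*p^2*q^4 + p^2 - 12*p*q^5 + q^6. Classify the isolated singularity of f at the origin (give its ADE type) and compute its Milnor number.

Type A_{5}, Milnor number mu = 5.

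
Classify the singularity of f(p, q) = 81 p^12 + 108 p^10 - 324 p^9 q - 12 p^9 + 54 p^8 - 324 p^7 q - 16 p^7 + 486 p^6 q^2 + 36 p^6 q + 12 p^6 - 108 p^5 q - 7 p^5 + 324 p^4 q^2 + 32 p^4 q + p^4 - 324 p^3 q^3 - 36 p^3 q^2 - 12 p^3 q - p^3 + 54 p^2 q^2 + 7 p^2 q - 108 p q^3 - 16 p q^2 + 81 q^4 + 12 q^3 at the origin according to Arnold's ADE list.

D_{5}

The Hessian of f at 0 is [[0, 0], [0, 0]] with rank 0, so corank 2. A Groebner basis of the Jacobian ideal J(f) in C{p,q} is {p*q^2 + p*q/2 - q^2, p*q/4 + q^3 - q^2/2, p^2 - 5*p*q + 6*q^2}; counting standard monomials gives mu = 5. Corank 2; j^3 = -(p - 3*q)*(p - 2*q)^2 has shape L^2 M (L != M), so D-series; mu = 5 gives D_5.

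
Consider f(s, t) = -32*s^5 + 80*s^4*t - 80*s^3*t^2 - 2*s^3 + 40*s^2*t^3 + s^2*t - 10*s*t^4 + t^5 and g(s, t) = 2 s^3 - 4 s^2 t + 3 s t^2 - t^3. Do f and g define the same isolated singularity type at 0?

The Hessian of f at 0 is [[0, 0], [0, 0]] with rank 0, so corank 2. A Groebner basis of the Jacobian ideal J(f) in C{s,t} is {s*t/10 + t^4, s*t^2, s^2 - s*t/2}; counting standard monomials gives mu = 6. Corank 2; j^3 = -s^2*(2*s - t) has shape L^2 M (L != M), so D-series; mu = 6 gives D_6. The Hessian of g at 0 is [[0, 0], [0, 0]] with rank 0, so corank 2. A Groebner basis of the Jacobian ideal J(g) in C{s,t} is {t^3, s^2 - 3*t^2/2, s*t - 3*t^2/2}; counting standard monomials gives mu = 4. Corank 2; j^3 = (s - t)*(2*s^2 - 2*s*t + t^2) splits into three distinct lines over C (the quadratic factor has nonzero discriminant), so D_4. f is D_6 but g is D_4, hence not right-equivalent.

No.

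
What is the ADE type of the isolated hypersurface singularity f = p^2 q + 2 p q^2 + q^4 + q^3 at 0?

The Hessian of f at 0 is [[0, 0], [0, 0]] with rank 0, so corank 2. A Groebner basis of the Jacobian ideal J(f) in C{p,q} is {p^3 - p^2/4 + q^2/4, p^2/4 + q^3 - q^2/4, p*q + q^2}; counting standard monomials gives mu = 5. Corank 2; j^3 = q*(p + q)^2 has shape L^2 M (L != M), so D-series; mu = 5 gives D_5.

D_{5}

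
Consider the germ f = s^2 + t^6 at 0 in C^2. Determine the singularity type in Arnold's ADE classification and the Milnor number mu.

The Hessian of f at 0 has rank 1. Corank 1: A-series; mu = 5 gives A_5.

Type A5, Milnor number mu = 5.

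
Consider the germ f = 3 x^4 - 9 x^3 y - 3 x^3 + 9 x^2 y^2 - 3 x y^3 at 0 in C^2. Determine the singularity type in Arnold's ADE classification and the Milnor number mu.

Type E_{7}, Milnor number mu = 7.

The Hessian of f at 0 is [[0, 0], [0, 0]] with rank 0, so corank 2. A Groebner basis of the Jacobian ideal J(f) in C{x,y} is {3*x^2 + y^4 + y^3, x^3, x^2*y - x^2 - y^3/3, -2*x^2 + x*y^2 - 2*y^3/3}; counting standard monomials gives mu = 7. Corank 2; j^3 = -3*x^3 is a perfect cube, so E-series; the 4-jet and mu = 7 give E_7.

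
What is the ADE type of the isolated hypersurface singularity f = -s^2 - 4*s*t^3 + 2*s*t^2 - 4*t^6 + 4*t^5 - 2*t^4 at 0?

The Hessian of f at 0 is [[-2, 0], [0, 0]] with rank 1, so corank 1. A Groebner basis of the Jacobian ideal J(f) in C{s,t} is {s^2, s*t, -s + t^2}; counting standard monomials gives mu = 3. Corank 1: A-series; mu = 3 gives A_3.

A_3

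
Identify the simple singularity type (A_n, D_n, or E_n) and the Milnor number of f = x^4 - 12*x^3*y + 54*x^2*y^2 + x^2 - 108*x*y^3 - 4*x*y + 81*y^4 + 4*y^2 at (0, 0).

Type A_{3}, Milnor number mu = 3.

The Hessian of f at 0 has rank 1. Corank 1: A-series; mu = 3 gives A_3.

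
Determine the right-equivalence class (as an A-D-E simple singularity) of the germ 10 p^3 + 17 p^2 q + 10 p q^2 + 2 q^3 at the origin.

D4

The Hessian of f at 0 has rank 0. Corank 2; j^3 = (2*p + q)*(5*p^2 + 6*p*q + 2*q^2) splits into three distinct lines over C (the quadratic factor has nonzero discriminant), so D_4.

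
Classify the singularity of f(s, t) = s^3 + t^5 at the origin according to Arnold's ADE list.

The Hessian of f at 0 is [[0, 0], [0, 0]] with rank 0, so corank 2. A Groebner basis of the Jacobian ideal J(f) in C{s,t} is {t^4, s^2}; counting standard monomials gives mu = 8. Corank 2; j^3 = s^3 is a perfect cube, so E-series; the 5-jet and mu = 8 give E_8.

E_8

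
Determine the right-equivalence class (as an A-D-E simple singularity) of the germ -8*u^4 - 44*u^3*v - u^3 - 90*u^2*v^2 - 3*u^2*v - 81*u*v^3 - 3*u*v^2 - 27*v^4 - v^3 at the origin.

The Hessian of f at 0 is [[0, 0], [0, 0]] with rank 0, so corank 2. A Groebner basis of the Jacobian ideal J(f) in C{u,v} is {3*u^2/4 + 3*u*v/2 + v^4 + v^3/4 + 3*v^2/4, u^3 + 15*u^2/4 + 15*u*v/2 + 9*v^3/4 + 15*v^2/4, u^2*v - 9*u^2/4 - 9*u*v/2 - 7*v^3/4 - 9*v^2/4, u^2 + u*v^2 + 2*u*v + 4*v^3/3 + v^2}; counting standard monomials gives mu = 7. Corank 2; j^3 = -(u + v)^3 is a perfect cube, so E-series; the 4-jet and mu = 7 give E_7.

E_{7}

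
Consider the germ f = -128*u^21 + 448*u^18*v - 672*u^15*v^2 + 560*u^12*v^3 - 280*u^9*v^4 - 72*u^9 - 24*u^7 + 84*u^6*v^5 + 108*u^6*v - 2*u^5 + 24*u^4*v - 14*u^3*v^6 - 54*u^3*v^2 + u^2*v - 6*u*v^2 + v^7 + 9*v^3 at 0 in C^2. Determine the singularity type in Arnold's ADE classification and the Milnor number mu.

The Hessian of f at 0 has rank 0. Corank 2; j^3 = v*(u - 3*v)^2 has shape L^2 M (L != M), so D-series; mu = 8 gives D_8.

Type D8, Milnor number mu = 8.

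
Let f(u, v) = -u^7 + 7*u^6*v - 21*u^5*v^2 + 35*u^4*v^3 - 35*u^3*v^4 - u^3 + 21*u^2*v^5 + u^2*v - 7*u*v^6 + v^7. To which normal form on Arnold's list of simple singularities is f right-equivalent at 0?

D8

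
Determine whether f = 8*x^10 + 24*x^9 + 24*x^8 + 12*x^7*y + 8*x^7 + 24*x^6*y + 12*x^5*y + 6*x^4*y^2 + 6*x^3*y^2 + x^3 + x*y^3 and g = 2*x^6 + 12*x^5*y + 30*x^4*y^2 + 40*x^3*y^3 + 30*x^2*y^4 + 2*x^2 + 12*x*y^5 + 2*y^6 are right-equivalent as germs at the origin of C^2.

The Hessian of f at 0 is [[0, 0], [0, 0]] with rank 0, so corank 2. A Groebner basis of the Jacobian ideal J(f) in C{x,y} is {x^3, x*y^2, 3*x^2 + y^3}; counting standard monomials gives mu = 7. Corank 2; j^3 = x^3 is a perfect cube, so E-series; the 4-jet and mu = 7 give E_7. The Hessian of g at 0 is [[4, 0], [0, 0]] with rank 1, so corank 1. A Groebner basis of the Jacobian ideal J(g) in C{x,y} is {y^5, x}; counting standard monomials gives mu = 5. Corank 1: A-series; mu = 5 gives A_5. f is E_7 but g is A_5, hence not right-equivalent.

No.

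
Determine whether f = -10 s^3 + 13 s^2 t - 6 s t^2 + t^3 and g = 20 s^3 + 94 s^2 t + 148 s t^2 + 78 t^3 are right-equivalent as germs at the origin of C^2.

Yes.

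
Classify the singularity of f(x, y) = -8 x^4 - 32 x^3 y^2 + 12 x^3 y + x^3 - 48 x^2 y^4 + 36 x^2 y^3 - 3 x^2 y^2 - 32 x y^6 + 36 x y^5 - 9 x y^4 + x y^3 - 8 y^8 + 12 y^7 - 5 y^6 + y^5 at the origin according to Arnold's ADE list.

The Hessian of f at 0 has rank 0. Corank 2; j^3 = x^3 is a perfect cube, so E-series; the 4-jet and mu = 7 give E_7.

E7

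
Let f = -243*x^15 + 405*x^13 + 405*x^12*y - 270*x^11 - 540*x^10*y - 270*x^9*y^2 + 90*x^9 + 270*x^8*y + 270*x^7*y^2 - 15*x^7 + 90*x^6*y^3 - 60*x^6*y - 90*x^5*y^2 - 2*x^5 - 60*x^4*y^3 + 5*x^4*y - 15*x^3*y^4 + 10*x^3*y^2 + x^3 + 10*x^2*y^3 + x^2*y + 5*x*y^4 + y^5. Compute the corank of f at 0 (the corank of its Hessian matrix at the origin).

2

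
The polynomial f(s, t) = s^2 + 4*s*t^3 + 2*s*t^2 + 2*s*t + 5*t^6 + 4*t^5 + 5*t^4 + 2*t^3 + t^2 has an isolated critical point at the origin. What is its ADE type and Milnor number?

The Hessian of f at 0 has rank 1. Corank 1: A-series; mu = 5 gives A_5.

Type A5, Milnor number mu = 5.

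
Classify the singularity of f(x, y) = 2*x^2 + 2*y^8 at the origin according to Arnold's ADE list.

A_{7}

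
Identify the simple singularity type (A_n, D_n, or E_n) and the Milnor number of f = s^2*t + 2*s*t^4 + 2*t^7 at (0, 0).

Type D_8, Milnor number mu = 8.

The Hessian of f at 0 has rank 0. Corank 2; j^3 = s^2*t has shape L^2 M (L != M), so D-series; mu = 8 gives D_8.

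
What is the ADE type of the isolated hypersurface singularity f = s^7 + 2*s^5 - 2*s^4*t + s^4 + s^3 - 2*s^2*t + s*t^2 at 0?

D_{5}

The Hessian of f at 0 is [[0, 0], [0, 0]] with rank 0, so corank 2. A Groebner basis of the Jacobian ideal J(f) in C{s,t} is {s*t^2 - s*t/4 + t^2/4, -s*t/4 + t^3 + t^2/4, s^2 - s*t}; counting standard monomials gives mu = 5. Corank 2; j^3 = s*(s - t)^2 has shape L^2 M (L != M), so D-series; mu = 5 gives D_5.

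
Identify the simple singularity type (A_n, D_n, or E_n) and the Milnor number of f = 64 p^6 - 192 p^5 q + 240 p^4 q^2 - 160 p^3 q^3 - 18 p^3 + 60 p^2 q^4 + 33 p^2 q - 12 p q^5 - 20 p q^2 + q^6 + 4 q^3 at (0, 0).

The Hessian of f at 0 is [[0, 0], [0, 0]] with rank 0, so corank 2. A Groebner basis of the Jacobian ideal J(f) in C{p,q} is {243*p*q/4 + q^5 - 81*q^2/2, p*q^2 - 2*q^3/3, p^2 - 7*p*q/6 + q^2/3}; counting standard monomials gives mu = 7. Corank 2; j^3 = -(2*p - q)*(3*p - 2*q)^2 has shape L^2 M (L != M), so D-series; mu = 7 gives D_7.

Type D_{7}, Milnor number mu = 7.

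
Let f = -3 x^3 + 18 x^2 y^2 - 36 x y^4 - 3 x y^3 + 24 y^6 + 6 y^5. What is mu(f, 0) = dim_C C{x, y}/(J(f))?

The Hessian of f at 0 has rank 0. Corank 2; j^3 = -3*x^3 is a perfect cube, so E-series; the 4-jet and mu = 7 give E_7.

7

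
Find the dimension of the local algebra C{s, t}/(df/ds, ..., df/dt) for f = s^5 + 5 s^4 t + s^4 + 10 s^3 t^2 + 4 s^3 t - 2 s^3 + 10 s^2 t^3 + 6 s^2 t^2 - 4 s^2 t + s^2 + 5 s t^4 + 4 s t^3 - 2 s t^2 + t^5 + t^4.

4

The Hessian of f at 0 is [[2, 0], [0, 0]] with rank 1, so corank 1. A Groebner basis of the Jacobian ideal J(f) in C{s,t} is {-s/2 + t^3 + t^2/2, s^2, s*t - s/2 + t^2/2}; counting standard monomials gives mu = 4. Corank 1: A-series; mu = 4 gives A_4.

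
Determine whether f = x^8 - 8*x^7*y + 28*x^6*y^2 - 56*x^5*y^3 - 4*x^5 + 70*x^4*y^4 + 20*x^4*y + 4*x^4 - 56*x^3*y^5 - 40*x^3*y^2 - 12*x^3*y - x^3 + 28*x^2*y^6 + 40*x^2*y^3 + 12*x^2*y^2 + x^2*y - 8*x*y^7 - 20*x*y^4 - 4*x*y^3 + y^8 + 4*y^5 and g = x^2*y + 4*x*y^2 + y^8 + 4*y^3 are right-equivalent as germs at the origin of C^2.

Yes.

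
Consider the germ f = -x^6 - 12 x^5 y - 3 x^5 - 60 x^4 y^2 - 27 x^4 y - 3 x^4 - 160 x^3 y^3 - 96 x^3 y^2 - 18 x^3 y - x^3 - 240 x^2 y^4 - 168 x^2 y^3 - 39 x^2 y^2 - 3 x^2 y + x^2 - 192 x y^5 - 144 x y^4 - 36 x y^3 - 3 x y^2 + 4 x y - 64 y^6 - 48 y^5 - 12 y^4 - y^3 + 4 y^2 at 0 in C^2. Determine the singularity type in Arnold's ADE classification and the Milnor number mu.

Type A_2, Milnor number mu = 2.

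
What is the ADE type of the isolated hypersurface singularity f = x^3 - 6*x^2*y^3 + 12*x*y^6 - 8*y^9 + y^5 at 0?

E8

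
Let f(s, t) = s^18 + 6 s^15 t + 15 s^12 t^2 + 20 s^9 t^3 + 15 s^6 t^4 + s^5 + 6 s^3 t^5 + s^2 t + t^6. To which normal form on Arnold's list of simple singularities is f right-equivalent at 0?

The Hessian of f at 0 has rank 0. Corank 2; j^3 = s^2*t has shape L^2 M (L != M), so D-series; mu = 7 gives D_7.

D_7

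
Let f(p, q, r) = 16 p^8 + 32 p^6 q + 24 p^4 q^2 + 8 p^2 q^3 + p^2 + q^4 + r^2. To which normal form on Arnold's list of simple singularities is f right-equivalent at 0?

A_3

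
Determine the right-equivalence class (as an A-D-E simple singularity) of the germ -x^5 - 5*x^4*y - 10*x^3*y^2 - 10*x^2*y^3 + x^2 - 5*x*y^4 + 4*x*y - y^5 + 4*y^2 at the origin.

The Hessian of f at 0 has rank 1. Corank 1: A-series; mu = 4 gives A_4.

A_{4}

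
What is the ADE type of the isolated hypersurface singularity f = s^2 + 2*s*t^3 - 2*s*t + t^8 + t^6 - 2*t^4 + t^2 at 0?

The Hessian of f at 0 has rank 1. Corank 1: A-series; mu = 7 gives A_7.

A_7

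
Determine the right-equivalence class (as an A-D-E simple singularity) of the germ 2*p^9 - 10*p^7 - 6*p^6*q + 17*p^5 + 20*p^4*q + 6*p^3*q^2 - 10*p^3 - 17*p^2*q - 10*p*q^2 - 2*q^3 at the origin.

The Hessian of f at 0 is [[0, 0], [0, 0]] with rank 0, so corank 2. A Groebner basis of the Jacobian ideal J(f) in C{p,q} is {q^3, p^2 - 2*q^2/11, p*q + 5*q^2/11}; counting standard monomials gives mu = 4. Corank 2; j^3 = -(2*p + q)*(5*p^2 + 6*p*q + 2*q^2) splits into three distinct lines over C (the quadratic factor has nonzero discriminant), so D_4.

D4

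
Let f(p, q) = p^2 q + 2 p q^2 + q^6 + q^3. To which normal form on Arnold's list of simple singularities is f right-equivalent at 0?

The Hessian of f at 0 is [[0, 0], [0, 0]] with rank 0, so corank 2. A Groebner basis of the Jacobian ideal J(f) in C{p,q} is {p^2/6 + q^5 - q^2/6, p^3 + q^3, p*q + q^2}; counting standard monomials gives mu = 7. Corank 2; j^3 = q*(p + q)^2 has shape L^2 M (L != M), so D-series; mu = 7 gives D_7.

D_{7}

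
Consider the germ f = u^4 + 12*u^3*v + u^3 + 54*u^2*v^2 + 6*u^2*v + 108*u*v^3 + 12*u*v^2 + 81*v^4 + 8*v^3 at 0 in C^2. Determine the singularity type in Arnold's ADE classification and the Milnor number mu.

The Hessian of f at 0 has rank 0. Corank 2; j^3 = (u + 2*v)^3 is a perfect cube, so E-series; the 4-jet and mu = 6 give E_6.

Type E_6, Milnor number mu = 6.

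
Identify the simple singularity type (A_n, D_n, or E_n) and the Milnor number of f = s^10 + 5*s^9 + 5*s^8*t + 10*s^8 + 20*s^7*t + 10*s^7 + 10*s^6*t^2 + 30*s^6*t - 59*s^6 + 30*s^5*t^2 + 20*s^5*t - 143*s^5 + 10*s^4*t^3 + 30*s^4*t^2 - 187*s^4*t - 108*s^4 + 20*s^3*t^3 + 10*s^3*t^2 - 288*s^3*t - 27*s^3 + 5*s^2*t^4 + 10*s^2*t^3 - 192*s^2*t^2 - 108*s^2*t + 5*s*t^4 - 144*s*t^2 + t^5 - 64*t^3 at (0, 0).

The Hessian of f at 0 is [[0, 0], [0, 0]] with rank 0, so corank 2. A Groebner basis of the Jacobian ideal J(f) in C{s,t} is {-729*s^2/4096 + s*t^3 - 27*s*t^2/32 - 243*s*t/512 - 9*t^3/8 - 81*t^2/256, 729*s^2/5120 + 27*s*t^2/40 + 243*s*t/640 + t^4 + 9*t^3/10 + 81*t^2/320, s^3 + 9*s^2/40 - 64*s*t^2/15 + 3*s*t/5 - 448*t^3/135 + 2*t^2/5, s^2*t - 9*s^2/160 + 12*s*t^2/5 - 3*s*t/20 + 64*t^3/45 - t^2/10}; counting standard monomials gives mu = 8. Corank 2; j^3 = -(3*s + 4*t)^3 is a perfect cube, so E-series; the 5-jet and mu = 8 give E_8.

Type E_8, Milnor number mu = 8.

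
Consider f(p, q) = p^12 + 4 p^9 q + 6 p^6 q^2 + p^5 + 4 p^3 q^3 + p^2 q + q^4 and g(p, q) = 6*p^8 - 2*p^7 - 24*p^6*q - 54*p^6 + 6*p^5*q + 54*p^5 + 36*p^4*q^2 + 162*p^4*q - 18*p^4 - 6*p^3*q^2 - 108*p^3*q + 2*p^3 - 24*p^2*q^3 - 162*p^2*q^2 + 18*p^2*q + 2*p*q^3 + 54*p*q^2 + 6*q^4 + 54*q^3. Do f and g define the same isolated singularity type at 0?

The Hessian of f at 0 is [[0, 0], [0, 0]] with rank 0, so corank 2. A Groebner basis of the Jacobian ideal J(f) in C{p,q} is {p^3, p^2/4 + q^3, p*q}; counting standard monomials gives mu = 5. Corank 2; j^3 = p^2*q has shape L^2 M (L != M), so D-series; mu = 5 gives D_5. The Hessian of g at 0 is [[0, 0], [0, 0]] with rank 0, so corank 2. A Groebner basis of the Jacobian ideal J(g) in C{p,q} is {-p^2/750 - p*q/125 + q^4 - q^3/2250 - 3*q^2/250, p^3 - 122*p^2/125 - 732*p*q/125 + 10003*q^3/375 - 1098*q^2/125, p^2*q + 487*p^2/2250 + 487*p*q/375 - 60263*q^3/6750 + 487*q^2/250, -9*p^2/250 + p*q^2 - 27*p*q/125 + 747*q^3/250 - 81*q^2/250}; counting standard monomials gives mu = 7. Corank 2; j^3 = 2*(p + 3*q)^3 is a perfect cube, so E-series; the 4-jet and mu = 7 give E_7. f is D_5 but g is E_7, hence not right-equivalent.

No.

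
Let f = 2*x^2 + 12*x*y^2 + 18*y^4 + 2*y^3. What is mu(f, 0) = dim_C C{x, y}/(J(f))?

2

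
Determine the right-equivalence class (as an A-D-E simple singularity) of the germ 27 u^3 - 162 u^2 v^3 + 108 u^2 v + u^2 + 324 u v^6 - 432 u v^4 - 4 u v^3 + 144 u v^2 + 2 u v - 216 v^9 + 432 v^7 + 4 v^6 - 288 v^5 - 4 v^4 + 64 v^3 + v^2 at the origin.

The Hessian of f at 0 has rank 1. Corank 1: A-series; mu = 2 gives A_2.

A_2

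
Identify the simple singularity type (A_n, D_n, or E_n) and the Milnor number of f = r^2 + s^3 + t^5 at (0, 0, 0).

The Hessian of f at 0 is [[0, 0, 0], [0, 0, 0], [0, 0, 2]] with rank 1, so corank 2. A Groebner basis of the Jacobian ideal J(f) in C{s,t,r} is {t^4, s^2, r}; counting standard monomials gives mu = 8. Corank 2; j^3 = s^3 is a perfect cube, so E-series; the 5-jet and mu = 8 give E_8.

Type E8, Milnor number mu = 8.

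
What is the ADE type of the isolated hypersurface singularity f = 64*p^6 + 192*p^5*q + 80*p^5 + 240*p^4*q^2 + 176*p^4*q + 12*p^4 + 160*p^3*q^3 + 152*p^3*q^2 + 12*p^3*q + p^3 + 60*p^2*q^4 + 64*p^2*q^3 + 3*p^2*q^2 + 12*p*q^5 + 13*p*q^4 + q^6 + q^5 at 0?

E8

The Hessian of f at 0 is [[0, 0], [0, 0]] with rank 0, so corank 2. A Groebner basis of the Jacobian ideal J(f) in C{p,q} is {-p^2/16 + p*q^3 - p*q^2/8, p^2/2 + p*q^2 + q^4, p^3, p^2*q + p^2/8 + p*q^2/4}; counting standard monomials gives mu = 8. Corank 2; j^3 = p^3 is a perfect cube, so E-series; the 5-jet and mu = 8 give E_8.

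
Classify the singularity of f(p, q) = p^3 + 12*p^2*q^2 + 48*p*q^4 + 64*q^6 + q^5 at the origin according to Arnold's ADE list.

E8

The Hessian of f at 0 is [[0, 0], [0, 0]] with rank 0, so corank 2. A Groebner basis of the Jacobian ideal J(f) in C{p,q} is {q^4, p^3, p^2/8 + p*q^2}; counting standard monomials gives mu = 8. Corank 2; j^3 = p^3 is a perfect cube, so E-series; the 5-jet and mu = 8 give E_8.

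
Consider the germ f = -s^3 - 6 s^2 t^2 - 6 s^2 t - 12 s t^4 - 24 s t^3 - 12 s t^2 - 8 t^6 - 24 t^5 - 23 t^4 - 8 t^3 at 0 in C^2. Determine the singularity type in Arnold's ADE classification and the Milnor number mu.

Type E_{6}, Milnor number mu = 6.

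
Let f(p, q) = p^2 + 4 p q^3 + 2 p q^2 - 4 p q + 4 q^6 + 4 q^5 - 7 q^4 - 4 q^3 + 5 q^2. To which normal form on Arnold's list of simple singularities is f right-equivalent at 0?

The Hessian of f at 0 has rank 2. Corank 0: nondegenerate Morse point, so A_1.

A1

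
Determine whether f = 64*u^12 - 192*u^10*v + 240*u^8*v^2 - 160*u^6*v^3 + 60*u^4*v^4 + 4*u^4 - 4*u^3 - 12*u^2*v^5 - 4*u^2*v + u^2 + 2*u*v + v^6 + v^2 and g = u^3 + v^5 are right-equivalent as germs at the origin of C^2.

No.

The Hessian of f at 0 has rank 1. Corank 1: A-series; mu = 5 gives A_5. The Hessian of g at 0 has rank 0. Corank 2; j^3 = u^3 is a perfect cube, so E-series; the 5-jet and mu = 8 give E_8. f is A_5 but g is E_8, hence not right-equivalent.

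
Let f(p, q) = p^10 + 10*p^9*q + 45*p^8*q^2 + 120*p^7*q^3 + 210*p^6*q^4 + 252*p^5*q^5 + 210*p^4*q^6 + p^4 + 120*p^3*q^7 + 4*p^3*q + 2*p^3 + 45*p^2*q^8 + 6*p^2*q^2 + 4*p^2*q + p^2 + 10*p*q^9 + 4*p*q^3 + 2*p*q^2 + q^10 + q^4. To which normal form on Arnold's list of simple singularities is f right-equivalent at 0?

The Hessian of f at 0 has rank 1. Corank 1: A-series; mu = 9 gives A_9.

A_9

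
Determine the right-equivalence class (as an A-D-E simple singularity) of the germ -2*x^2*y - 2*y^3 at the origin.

The Hessian of f at 0 is [[0, 0], [0, 0]] with rank 0, so corank 2. A Groebner basis of the Jacobian ideal J(f) in C{x,y} is {y^3, x^2 + 3*y^2, x*y}; counting standard monomials gives mu = 4. Corank 2; j^3 = -2*y*(x^2 + y^2) splits into three distinct lines over C (the quadratic factor has nonzero discriminant), so D_4.

D_{4}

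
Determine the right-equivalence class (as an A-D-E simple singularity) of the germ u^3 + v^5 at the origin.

The Hessian of f at 0 is [[0, 0], [0, 0]] with rank 0, so corank 2. A Groebner basis of the Jacobian ideal J(f) in C{u,v} is {v^4, u^2}; counting standard monomials gives mu = 8. Corank 2; j^3 = u^3 is a perfect cube, so E-series; the 5-jet and mu = 8 give E_8.

E8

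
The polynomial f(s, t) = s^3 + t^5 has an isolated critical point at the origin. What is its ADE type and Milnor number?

Type E_8, Milnor number mu = 8.

The Hessian of f at 0 has rank 0. Corank 2; j^3 = s^3 is a perfect cube, so E-series; the 5-jet and mu = 8 give E_8.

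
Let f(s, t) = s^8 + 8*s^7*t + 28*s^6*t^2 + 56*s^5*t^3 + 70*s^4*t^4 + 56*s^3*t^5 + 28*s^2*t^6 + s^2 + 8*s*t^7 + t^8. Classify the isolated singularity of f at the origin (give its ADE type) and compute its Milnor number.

Type A7, Milnor number mu = 7.

The Hessian of f at 0 has rank 1. Corank 1: A-series; mu = 7 gives A_7.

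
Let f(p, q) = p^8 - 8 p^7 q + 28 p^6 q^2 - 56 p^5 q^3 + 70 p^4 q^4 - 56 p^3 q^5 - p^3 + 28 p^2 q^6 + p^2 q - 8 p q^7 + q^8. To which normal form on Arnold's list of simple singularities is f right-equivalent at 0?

D_{9}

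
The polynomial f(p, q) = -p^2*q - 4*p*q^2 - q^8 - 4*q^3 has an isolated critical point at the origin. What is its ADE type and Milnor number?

Type D9, Milnor number mu = 9.

The Hessian of f at 0 is [[0, 0], [0, 0]] with rank 0, so corank 2. A Groebner basis of the Jacobian ideal J(f) in C{p,q} is {p^2/8 + q^7 - q^2/2, p^3 + 8*q^3, p*q + 2*q^2}; counting standard monomials gives mu = 9. Corank 2; j^3 = -q*(p + 2*q)^2 has shape L^2 M (L != M), so D-series; mu = 9 gives D_9.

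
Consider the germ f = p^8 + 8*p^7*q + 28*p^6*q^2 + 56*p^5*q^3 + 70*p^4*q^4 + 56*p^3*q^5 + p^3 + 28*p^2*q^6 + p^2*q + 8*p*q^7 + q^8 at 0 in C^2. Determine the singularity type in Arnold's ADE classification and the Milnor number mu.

Type D_9, Milnor number mu = 9.

The Hessian of f at 0 is [[0, 0], [0, 0]] with rank 0, so corank 2. A Groebner basis of the Jacobian ideal J(f) in C{p,q} is {-p*q/8 + q^7, p*q^2, p^2 + p*q}; counting standard monomials gives mu = 9. Corank 2; j^3 = p^2*(p + q) has shape L^2 M (L != M), so D-series; mu = 9 gives D_9.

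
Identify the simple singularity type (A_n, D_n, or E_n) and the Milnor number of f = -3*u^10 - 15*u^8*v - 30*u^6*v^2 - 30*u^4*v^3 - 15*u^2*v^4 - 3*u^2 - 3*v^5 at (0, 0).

The Hessian of f at 0 has rank 1. Corank 1: A-series; mu = 4 gives A_4.

Type A_{4}, Milnor number mu = 4.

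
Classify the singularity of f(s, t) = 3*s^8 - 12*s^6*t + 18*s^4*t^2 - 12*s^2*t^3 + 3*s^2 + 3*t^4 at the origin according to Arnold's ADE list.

The Hessian of f at 0 is [[6, 0], [0, 0]] with rank 1, so corank 1. A Groebner basis of the Jacobian ideal J(f) in C{s,t} is {t^3, s}; counting standard monomials gives mu = 3. Corank 1: A-series; mu = 3 gives A_3.

A_3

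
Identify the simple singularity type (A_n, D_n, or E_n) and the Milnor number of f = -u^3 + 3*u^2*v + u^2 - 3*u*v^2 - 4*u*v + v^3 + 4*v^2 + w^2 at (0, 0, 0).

Type A_2, Milnor number mu = 2.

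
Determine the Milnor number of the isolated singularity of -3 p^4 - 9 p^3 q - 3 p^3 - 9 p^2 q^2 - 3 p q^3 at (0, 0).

7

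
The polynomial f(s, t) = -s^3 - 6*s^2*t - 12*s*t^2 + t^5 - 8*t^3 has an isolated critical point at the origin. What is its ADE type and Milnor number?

Type E8, Milnor number mu = 8.

The Hessian of f at 0 has rank 0. Corank 2; j^3 = -(s + 2*t)^3 is a perfect cube, so E-series; the 5-jet and mu = 8 give E_8.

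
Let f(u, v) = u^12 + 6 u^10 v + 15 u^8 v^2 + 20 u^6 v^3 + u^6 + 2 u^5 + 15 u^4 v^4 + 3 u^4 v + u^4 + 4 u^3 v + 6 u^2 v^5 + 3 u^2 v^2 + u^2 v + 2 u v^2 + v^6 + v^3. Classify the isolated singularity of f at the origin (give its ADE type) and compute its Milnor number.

Type D7, Milnor number mu = 7.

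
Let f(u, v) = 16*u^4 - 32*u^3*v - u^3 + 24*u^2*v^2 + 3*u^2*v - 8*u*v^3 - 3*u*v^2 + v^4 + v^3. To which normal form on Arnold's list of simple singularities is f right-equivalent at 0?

E_6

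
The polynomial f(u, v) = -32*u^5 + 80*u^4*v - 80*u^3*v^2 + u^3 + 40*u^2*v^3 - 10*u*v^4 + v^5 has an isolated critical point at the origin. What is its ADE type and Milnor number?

Type E_{8}, Milnor number mu = 8.

The Hessian of f at 0 is [[0, 0], [0, 0]] with rank 0, so corank 2. A Groebner basis of the Jacobian ideal J(f) in C{u,v} is {v^5, u*v^3 - v^4/8, u^2}; counting standard monomials gives mu = 8. Corank 2; j^3 = u^3 is a perfect cube, so E-series; the 5-jet and mu = 8 give E_8.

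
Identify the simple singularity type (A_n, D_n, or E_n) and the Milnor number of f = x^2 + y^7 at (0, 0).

Type A_{6}, Milnor number mu = 6.

The Hessian of f at 0 is [[2, 0], [0, 0]] with rank 1, so corank 1. A Groebner basis of the Jacobian ideal J(f) in C{x,y} is {y^6, x}; counting standard monomials gives mu = 6. Corank 1: A-series; mu = 6 gives A_6.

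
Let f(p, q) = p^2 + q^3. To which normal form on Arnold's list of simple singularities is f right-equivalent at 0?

A2

The Hessian of f at 0 has rank 1. Corank 1: A-series; mu = 2 gives A_2.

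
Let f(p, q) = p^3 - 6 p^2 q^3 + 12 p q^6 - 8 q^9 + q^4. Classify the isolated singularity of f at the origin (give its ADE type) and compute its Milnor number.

Type E6, Milnor number mu = 6.

The Hessian of f at 0 has rank 0. Corank 2; j^3 = p^3 is a perfect cube, so E-series; the 4-jet and mu = 6 give E_6.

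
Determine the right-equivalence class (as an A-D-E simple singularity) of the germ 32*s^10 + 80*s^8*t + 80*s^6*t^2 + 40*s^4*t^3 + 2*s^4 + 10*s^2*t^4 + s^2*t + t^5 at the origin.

D6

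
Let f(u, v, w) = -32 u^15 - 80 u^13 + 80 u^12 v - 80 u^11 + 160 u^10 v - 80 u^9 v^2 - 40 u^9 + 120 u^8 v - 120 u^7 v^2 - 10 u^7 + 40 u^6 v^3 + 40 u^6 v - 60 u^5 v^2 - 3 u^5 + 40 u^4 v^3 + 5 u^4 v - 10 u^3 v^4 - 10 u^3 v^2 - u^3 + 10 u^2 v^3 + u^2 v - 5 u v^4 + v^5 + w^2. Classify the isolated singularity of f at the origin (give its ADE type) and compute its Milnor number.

The Hessian of f at 0 has rank 1. Corank 2; j^3 = -u^2*(u - v) has shape L^2 M (L != M), so D-series; mu = 6 gives D_6.

Type D6, Milnor number mu = 6.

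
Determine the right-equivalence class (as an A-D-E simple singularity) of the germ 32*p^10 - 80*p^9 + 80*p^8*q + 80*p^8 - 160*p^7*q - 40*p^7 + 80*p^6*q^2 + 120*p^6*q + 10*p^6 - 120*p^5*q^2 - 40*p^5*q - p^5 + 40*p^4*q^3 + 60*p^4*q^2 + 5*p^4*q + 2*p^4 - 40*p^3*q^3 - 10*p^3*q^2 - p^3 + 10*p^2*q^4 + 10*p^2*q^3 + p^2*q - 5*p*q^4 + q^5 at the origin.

D6

The Hessian of f at 0 has rank 0. Corank 2; j^3 = -p^2*(p - q) has shape L^2 M (L != M), so D-series; mu = 6 gives D_6.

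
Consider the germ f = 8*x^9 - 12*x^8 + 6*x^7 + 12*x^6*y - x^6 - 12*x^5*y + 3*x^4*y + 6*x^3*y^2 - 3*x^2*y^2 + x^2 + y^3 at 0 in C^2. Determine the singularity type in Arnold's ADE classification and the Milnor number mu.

The Hessian of f at 0 is [[2, 0], [0, 0]] with rank 1, so corank 1. A Groebner basis of the Jacobian ideal J(f) in C{x,y} is {y^2, x}; counting standard monomials gives mu = 2. Corank 1: A-series; mu = 2 gives A_2.

Type A2, Milnor number mu = 2.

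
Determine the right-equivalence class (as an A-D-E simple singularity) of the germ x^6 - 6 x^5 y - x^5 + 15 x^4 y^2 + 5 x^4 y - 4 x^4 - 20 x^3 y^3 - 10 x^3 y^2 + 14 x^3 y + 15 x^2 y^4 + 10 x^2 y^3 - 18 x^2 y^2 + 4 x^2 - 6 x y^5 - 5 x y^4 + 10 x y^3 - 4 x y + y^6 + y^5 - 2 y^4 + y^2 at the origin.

The Hessian of f at 0 is [[8, -4], [-4, 2]] with rank 1, so corank 1. A Groebner basis of the Jacobian ideal J(f) in C{x,y} is {16*x + y^3 - 8*y, x^2 - y^2/4, x*y - y^2/2}; counting standard monomials gives mu = 4. Corank 1: A-series; mu = 4 gives A_4.

A_{4}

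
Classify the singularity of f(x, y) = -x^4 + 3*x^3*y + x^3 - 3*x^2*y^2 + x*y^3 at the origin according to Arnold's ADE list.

E7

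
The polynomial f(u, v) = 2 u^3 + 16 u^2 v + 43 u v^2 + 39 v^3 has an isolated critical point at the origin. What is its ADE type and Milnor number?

Type D4, Milnor number mu = 4.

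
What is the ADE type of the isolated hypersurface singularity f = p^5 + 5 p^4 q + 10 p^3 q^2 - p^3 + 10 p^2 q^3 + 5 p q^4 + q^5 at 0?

E8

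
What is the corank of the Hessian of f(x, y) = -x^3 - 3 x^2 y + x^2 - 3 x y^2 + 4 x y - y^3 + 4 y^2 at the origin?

Hessian at 0 has rank 1.

1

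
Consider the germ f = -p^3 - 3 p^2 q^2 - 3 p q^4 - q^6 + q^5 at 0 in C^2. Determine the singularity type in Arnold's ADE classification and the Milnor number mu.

Type E_{8}, Milnor number mu = 8.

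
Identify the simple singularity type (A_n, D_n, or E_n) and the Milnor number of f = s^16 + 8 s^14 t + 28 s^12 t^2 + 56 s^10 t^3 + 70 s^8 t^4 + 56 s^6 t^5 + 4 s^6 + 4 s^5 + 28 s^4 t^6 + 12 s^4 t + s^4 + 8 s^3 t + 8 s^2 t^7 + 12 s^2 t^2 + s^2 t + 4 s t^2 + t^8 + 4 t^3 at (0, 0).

The Hessian of f at 0 is [[0, 0], [0, 0]] with rank 0, so corank 2. A Groebner basis of the Jacobian ideal J(f) in C{s,t} is {s^4 + s^3/2 - s*t/2 - t^2, 511*s^3/16 + 16*s^2 + s*t^3 - 3*s*t^2/2 + 129*s*t/4 - 3*t^3/2 + t^2/2, -2045*s^3/32 - 32*s^2 + 7*s*t^2/4 - 2059*s*t/32 + t^4 + 3*t^3/2 - 11*t^2/16, s^2*t + s*t/2 + t^2}; counting standard monomials gives mu = 9. Corank 2; j^3 = t*(s + 2*t)^2 has shape L^2 M (L != M), so D-series; mu = 9 gives D_9.

Type D_{9}, Milnor number mu = 9.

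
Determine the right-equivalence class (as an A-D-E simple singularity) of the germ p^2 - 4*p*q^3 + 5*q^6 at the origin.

A_5

The Hessian of f at 0 has rank 1. Corank 1: A-series; mu = 5 gives A_5.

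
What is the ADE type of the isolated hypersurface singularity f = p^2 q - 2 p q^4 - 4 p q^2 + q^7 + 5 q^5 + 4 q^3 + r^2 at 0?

The Hessian of f at 0 has rank 1. Corank 2; j^3 = q*(p - 2*q)^2 has shape L^2 M (L != M), so D-series; mu = 6 gives D_6.

D_6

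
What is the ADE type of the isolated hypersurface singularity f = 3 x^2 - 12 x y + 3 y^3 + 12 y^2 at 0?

A2

The Hessian of f at 0 has rank 1. Corank 1: A-series; mu = 2 gives A_2.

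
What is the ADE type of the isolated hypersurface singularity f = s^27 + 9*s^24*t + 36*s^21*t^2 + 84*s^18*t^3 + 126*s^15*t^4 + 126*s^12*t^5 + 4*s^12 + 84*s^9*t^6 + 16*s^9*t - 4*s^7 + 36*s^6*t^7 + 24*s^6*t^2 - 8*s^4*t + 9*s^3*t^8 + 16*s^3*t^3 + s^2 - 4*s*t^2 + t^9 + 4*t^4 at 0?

The Hessian of f at 0 has rank 1. Corank 1: A-series; mu = 8 gives A_8.

A8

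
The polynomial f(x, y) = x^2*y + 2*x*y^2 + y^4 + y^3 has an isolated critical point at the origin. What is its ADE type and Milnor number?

Type D5, Milnor number mu = 5.

The Hessian of f at 0 has rank 0. Corank 2; j^3 = y*(x + y)^2 has shape L^2 M (L != M), so D-series; mu = 5 gives D_5.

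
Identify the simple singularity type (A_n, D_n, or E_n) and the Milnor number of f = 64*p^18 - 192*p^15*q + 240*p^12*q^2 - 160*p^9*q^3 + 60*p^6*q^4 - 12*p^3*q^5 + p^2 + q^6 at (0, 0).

Type A_5, Milnor number mu = 5.

The Hessian of f at 0 has rank 1. Corank 1: A-series; mu = 5 gives A_5.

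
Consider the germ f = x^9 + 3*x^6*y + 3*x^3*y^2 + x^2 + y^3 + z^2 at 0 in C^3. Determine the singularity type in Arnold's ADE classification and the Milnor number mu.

Type A_{2}, Milnor number mu = 2.

The Hessian of f at 0 has rank 2. Corank 1: A-series; mu = 2 gives A_2.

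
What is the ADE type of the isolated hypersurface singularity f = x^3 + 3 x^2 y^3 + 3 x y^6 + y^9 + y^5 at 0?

The Hessian of f at 0 has rank 0. Corank 2; j^3 = x^3 is a perfect cube, so E-series; the 5-jet and mu = 8 give E_8.

E_{8}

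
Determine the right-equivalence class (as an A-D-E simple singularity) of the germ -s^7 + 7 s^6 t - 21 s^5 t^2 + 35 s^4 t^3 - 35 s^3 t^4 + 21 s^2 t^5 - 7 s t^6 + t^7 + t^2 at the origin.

A6

The Hessian of f at 0 has rank 1. Corank 1: A-series; mu = 6 gives A_6.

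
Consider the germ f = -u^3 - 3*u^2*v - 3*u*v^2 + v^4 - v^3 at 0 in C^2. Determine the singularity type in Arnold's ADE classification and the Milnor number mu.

The Hessian of f at 0 is [[0, 0], [0, 0]] with rank 0, so corank 2. A Groebner basis of the Jacobian ideal J(f) in C{u,v} is {v^3, u^2 + 2*u*v + v^2}; counting standard monomials gives mu = 6. Corank 2; j^3 = -(u + v)^3 is a perfect cube, so E-series; the 4-jet and mu = 6 give E_6.

Type E_6, Milnor number mu = 6.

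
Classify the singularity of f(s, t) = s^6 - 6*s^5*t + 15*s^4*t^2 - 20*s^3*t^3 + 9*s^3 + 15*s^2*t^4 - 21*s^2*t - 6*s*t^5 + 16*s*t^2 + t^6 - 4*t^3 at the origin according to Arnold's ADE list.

The Hessian of f at 0 is [[0, 0], [0, 0]] with rank 0, so corank 2. A Groebner basis of the Jacobian ideal J(f) in C{s,t} is {-243*s*t/2 + t^5 + 81*t^2, s*t^2 - 2*t^3/3, s^2 - 5*s*t/3 + 2*t^2/3}; counting standard monomials gives mu = 7. Corank 2; j^3 = (s - t)*(3*s - 2*t)^2 has shape L^2 M (L != M), so D-series; mu = 7 gives D_7.

D_{7}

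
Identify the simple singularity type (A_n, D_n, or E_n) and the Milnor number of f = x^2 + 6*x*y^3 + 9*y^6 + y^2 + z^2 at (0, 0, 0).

Type A1, Milnor number mu = 1.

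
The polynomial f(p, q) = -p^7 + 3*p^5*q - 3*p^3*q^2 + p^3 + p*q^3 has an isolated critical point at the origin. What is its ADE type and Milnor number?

Type E_7, Milnor number mu = 7.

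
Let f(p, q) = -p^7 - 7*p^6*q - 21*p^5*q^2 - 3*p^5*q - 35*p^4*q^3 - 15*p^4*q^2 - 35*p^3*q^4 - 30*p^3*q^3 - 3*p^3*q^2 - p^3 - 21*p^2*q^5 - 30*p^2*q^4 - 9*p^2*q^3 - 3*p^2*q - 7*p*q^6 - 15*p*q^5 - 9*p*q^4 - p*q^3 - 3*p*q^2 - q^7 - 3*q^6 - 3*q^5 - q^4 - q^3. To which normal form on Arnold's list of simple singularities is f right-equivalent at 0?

The Hessian of f at 0 has rank 0. Corank 2; j^3 = -(p + q)^3 is a perfect cube, so E-series; the 4-jet and mu = 7 give E_7.

E_7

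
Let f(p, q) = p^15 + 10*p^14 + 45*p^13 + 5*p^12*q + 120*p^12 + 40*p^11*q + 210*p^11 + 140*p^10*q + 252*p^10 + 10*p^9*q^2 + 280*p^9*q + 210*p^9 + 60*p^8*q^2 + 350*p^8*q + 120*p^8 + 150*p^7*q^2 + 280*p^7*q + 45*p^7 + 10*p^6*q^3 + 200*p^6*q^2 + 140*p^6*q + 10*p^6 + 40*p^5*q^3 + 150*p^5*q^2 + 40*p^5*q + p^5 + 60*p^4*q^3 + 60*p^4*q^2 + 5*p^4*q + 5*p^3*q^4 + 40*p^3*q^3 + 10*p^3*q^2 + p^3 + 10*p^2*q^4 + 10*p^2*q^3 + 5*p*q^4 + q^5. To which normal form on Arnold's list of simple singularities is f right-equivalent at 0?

The Hessian of f at 0 has rank 0. Corank 2; j^3 = p^3 is a perfect cube, so E-series; the 5-jet and mu = 8 give E_8.

E_8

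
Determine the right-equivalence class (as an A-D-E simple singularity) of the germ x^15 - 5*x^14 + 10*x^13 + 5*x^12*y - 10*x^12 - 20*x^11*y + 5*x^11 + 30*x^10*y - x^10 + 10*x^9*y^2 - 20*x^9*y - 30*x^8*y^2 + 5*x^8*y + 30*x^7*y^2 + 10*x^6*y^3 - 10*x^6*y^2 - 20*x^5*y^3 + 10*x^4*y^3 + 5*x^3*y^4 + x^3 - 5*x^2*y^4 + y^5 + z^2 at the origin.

E_{8}

The Hessian of f at 0 has rank 1. Corank 2; j^3 = x^3 is a perfect cube, so E-series; the 5-jet and mu = 8 give E_8.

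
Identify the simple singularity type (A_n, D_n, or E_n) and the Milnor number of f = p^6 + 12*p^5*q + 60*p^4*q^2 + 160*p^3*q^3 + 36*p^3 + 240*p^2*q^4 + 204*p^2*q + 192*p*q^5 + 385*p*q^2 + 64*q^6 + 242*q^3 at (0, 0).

Type D_{7}, Milnor number mu = 7.

The Hessian of f at 0 is [[0, 0], [0, 0]] with rank 0, so corank 2. A Groebner basis of the Jacobian ideal J(f) in C{p,q} is {-7776*p*q + q^5 - 14256*q^2, p*q^2 + 11*q^3/6, p^2 + 23*p*q/6 + 11*q^2/3}; counting standard monomials gives mu = 7. Corank 2; j^3 = (p + 2*q)*(6*p + 11*q)^2 has shape L^2 M (L != M), so D-series; mu = 7 gives D_7.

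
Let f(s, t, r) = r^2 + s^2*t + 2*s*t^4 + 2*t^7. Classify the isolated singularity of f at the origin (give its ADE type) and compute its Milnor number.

Type D_8, Milnor number mu = 8.

The Hessian of f at 0 is [[0, 0, 0], [0, 0, 0], [0, 0, 2]] with rank 1, so corank 2. A Groebner basis of the Jacobian ideal J(f) in C{s,t,r} is {-s^2/6 + s*t^3, s*t + t^4, s^3, s^2*t, r}; counting standard monomials gives mu = 8. Corank 2; j^3 = s^2*t has shape L^2 M (L != M), so D-series; mu = 8 gives D_8.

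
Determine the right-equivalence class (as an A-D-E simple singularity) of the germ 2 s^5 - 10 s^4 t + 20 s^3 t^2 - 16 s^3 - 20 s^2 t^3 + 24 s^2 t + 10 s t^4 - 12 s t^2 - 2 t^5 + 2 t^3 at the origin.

E_8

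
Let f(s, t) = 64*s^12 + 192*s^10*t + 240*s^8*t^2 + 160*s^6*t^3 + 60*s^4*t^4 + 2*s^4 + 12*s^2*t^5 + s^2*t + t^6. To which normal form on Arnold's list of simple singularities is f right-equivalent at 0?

The Hessian of f at 0 has rank 0. Corank 2; j^3 = s^2*t has shape L^2 M (L != M), so D-series; mu = 7 gives D_7.

D_7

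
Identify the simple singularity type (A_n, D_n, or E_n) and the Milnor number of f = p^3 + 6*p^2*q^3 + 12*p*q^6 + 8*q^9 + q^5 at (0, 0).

The Hessian of f at 0 is [[0, 0], [0, 0]] with rank 0, so corank 2. A Groebner basis of the Jacobian ideal J(f) in C{p,q} is {p^2/4 + p*q^3, q^4, p^3, p^2*q}; counting standard monomials gives mu = 8. Corank 2; j^3 = p^3 is a perfect cube, so E-series; the 5-jet and mu = 8 give E_8.

Type E_{8}, Milnor number mu = 8.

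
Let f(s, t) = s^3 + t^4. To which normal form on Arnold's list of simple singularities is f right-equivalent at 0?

The Hessian of f at 0 has rank 0. Corank 2; j^3 = s^3 is a perfect cube, so E-series; the 4-jet and mu = 6 give E_6.

E6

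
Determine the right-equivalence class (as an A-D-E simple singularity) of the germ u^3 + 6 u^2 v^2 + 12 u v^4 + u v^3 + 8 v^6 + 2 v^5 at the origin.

The Hessian of f at 0 has rank 0. Corank 2; j^3 = u^3 is a perfect cube, so E-series; the 4-jet and mu = 7 give E_7.

E_{7}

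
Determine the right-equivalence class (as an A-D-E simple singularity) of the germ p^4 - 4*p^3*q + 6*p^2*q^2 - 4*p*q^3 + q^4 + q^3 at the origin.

E_{6}

The Hessian of f at 0 has rank 0. Corank 2; j^3 = q^3 is a perfect cube, so E-series; the 4-jet and mu = 6 give E_6.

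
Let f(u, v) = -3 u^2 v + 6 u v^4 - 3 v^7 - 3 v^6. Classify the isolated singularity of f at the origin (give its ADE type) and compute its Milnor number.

The Hessian of f at 0 is [[0, 0], [0, 0]] with rank 0, so corank 2. A Groebner basis of the Jacobian ideal J(f) in C{u,v} is {-u*v + v^4, u^3, u^2*v, u^2/6 + u*v^2}; counting standard monomials gives mu = 7. Corank 2; j^3 = -3*u^2*v has shape L^2 M (L != M), so D-series; mu = 7 gives D_7.

Type D7, Milnor number mu = 7.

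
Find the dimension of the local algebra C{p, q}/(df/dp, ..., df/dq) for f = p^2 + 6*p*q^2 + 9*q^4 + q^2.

The Hessian of f at 0 has rank 2. Corank 0: nondegenerate Morse point, so A_1.

1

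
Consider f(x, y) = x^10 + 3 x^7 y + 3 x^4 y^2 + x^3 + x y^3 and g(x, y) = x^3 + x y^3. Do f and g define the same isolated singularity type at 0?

The Hessian of f at 0 has rank 0. Corank 2; j^3 = x^3 is a perfect cube, so E-series; the 4-jet and mu = 7 give E_7. The Hessian of g at 0 has rank 0. Corank 2; j^3 = x^3 is a perfect cube, so E-series; the 4-jet and mu = 7 give E_7. Both have type E_7, hence right-equivalent.

Yes.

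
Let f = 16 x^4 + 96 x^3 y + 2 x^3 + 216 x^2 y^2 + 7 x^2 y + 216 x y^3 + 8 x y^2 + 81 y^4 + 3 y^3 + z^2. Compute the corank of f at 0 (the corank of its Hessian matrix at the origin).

The Hessian at 0 is [[0, 0, 0], [0, 0, 0], [0, 0, 2]] of rank 1; hence corank 2.

2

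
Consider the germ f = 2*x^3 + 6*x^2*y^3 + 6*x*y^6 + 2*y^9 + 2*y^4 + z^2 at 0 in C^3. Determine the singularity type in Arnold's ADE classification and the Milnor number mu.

Type E6, Milnor number mu = 6.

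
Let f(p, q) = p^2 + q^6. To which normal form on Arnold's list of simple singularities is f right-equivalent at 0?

The Hessian of f at 0 has rank 1. Corank 1: A-series; mu = 5 gives A_5.

A5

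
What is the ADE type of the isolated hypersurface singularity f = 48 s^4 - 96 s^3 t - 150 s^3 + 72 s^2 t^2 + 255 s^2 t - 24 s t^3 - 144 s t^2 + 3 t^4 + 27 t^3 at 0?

D_{5}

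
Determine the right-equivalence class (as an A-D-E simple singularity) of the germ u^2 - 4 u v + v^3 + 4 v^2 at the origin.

A2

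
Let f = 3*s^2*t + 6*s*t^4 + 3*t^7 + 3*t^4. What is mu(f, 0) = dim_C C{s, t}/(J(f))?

5

The Hessian of f at 0 is [[0, 0], [0, 0]] with rank 0, so corank 2. A Groebner basis of the Jacobian ideal J(f) in C{s,t} is {s^3, s^2/4 + t^3, s*t}; counting standard monomials gives mu = 5. Corank 2; j^3 = 3*s^2*t has shape L^2 M (L != M), so D-series; mu = 5 gives D_5.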